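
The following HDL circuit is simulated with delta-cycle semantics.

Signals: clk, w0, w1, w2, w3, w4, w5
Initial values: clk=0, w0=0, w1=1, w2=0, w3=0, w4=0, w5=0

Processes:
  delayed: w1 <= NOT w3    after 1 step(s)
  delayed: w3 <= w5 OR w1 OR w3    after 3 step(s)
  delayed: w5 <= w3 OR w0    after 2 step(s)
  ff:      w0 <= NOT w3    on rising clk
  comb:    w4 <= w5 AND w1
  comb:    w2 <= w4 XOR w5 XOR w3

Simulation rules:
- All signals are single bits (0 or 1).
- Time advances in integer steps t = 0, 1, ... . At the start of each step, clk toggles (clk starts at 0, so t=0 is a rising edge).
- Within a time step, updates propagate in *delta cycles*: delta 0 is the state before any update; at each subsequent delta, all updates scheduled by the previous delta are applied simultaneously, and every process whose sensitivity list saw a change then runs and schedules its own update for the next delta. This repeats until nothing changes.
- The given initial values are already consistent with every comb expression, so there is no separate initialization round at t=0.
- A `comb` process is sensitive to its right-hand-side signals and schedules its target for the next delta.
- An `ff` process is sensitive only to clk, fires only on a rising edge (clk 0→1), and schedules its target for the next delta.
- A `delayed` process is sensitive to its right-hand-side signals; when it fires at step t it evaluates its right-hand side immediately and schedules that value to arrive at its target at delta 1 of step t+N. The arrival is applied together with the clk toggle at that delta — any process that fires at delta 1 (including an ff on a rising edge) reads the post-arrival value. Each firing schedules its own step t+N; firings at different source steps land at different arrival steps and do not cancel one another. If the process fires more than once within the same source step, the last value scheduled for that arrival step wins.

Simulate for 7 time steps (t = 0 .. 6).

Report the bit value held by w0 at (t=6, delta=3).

t0.Δ0 w0=0 w5=0 w4=0 w3=0 w1=1 clk=0 w2=0
t0.Δ1 w0=0 w5=0 w4=0 w3=0 w1=1 clk=1 w2=0
t0.Δ2 w0=1 w5=0 w4=0 w3=0 w1=1 clk=1 w2=0
t1.Δ0 w0=1 w5=0 w4=0 w3=0 w1=1 clk=1 w2=0
t1.Δ1 w0=1 w5=0 w4=0 w3=0 w1=1 clk=0 w2=0
t2.Δ0 w0=1 w5=0 w4=0 w3=0 w1=1 clk=0 w2=0
t2.Δ1 w0=1 w5=1 w4=0 w3=0 w1=1 clk=1 w2=0
t2.Δ2 w0=1 w5=1 w4=1 w3=0 w1=1 clk=1 w2=1
t2.Δ3 w0=1 w5=1 w4=1 w3=0 w1=1 clk=1 w2=0
t3.Δ0 w0=1 w5=1 w4=1 w3=0 w1=1 clk=1 w2=0
t3.Δ1 w0=1 w5=1 w4=1 w3=0 w1=1 clk=0 w2=0
t4.Δ0 w0=1 w5=1 w4=1 w3=0 w1=1 clk=0 w2=0
t4.Δ1 w0=1 w5=1 w4=1 w3=0 w1=1 clk=1 w2=0
t5.Δ0 w0=1 w5=1 w4=1 w3=0 w1=1 clk=1 w2=0
t5.Δ1 w0=1 w5=1 w4=1 w3=1 w1=1 clk=0 w2=0
t5.Δ2 w0=1 w5=1 w4=1 w3=1 w1=1 clk=0 w2=1
t6.Δ0 w0=1 w5=1 w4=1 w3=1 w1=1 clk=0 w2=1
t6.Δ1 w0=1 w5=1 w4=1 w3=1 w1=0 clk=1 w2=1
t6.Δ2 w0=0 w5=1 w4=0 w3=1 w1=0 clk=1 w2=1
t6.Δ3 w0=0 w5=1 w4=0 w3=1 w1=0 clk=1 w2=0

0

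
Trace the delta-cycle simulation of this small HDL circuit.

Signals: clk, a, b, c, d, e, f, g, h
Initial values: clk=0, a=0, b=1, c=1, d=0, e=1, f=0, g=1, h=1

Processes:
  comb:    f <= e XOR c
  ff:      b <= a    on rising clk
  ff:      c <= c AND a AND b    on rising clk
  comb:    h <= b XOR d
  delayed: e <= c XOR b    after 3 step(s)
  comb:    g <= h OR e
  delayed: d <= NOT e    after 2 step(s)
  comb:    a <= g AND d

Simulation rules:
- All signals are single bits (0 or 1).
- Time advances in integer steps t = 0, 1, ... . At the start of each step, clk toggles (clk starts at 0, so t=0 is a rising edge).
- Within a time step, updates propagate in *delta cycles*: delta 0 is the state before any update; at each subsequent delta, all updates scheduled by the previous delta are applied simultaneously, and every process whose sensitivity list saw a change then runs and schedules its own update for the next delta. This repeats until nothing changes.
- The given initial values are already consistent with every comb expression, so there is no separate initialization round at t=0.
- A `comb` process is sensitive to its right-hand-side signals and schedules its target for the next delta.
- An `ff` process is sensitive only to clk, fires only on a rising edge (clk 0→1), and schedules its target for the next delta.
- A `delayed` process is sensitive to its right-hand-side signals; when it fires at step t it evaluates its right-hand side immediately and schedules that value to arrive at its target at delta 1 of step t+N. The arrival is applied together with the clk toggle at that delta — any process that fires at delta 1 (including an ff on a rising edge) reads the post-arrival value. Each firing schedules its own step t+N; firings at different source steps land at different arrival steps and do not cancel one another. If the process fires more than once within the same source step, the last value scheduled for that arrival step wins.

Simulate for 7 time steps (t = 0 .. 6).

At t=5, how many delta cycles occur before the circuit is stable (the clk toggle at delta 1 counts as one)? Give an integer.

t0.Δ0 b=1 g=1 f=0 clk=0 d=0 e=1 h=1 c=1 a=0
t0.Δ1 b=1 g=1 f=0 clk=1 d=0 e=1 h=1 c=1 a=0
t0.Δ2 b=0 g=1 f=0 clk=1 d=0 e=1 h=1 c=0 a=0
t0.Δ3 b=0 g=1 f=1 clk=1 d=0 e=1 h=0 c=0 a=0
t1.Δ0 b=0 g=1 f=1 clk=1 d=0 e=1 h=0 c=0 a=0
t1.Δ1 b=0 g=1 f=1 clk=0 d=0 e=1 h=0 c=0 a=0
t2.Δ0 b=0 g=1 f=1 clk=0 d=0 e=1 h=0 c=0 a=0
t2.Δ1 b=0 g=1 f=1 clk=1 d=0 e=1 h=0 c=0 a=0
t3.Δ0 b=0 g=1 f=1 clk=1 d=0 e=1 h=0 c=0 a=0
t3.Δ1 b=0 g=1 f=1 clk=0 d=0 e=0 h=0 c=0 a=0
t3.Δ2 b=0 g=0 f=0 clk=0 d=0 e=0 h=0 c=0 a=0
t4.Δ0 b=0 g=0 f=0 clk=0 d=0 e=0 h=0 c=0 a=0
t4.Δ1 b=0 g=0 f=0 clk=1 d=0 e=0 h=0 c=0 a=0
t5.Δ0 b=0 g=0 f=0 clk=1 d=0 e=0 h=0 c=0 a=0
t5.Δ1 b=0 g=0 f=0 clk=0 d=1 e=0 h=0 c=0 a=0
t5.Δ2 b=0 g=0 f=0 clk=0 d=1 e=0 h=1 c=0 a=0
t5.Δ3 b=0 g=1 f=0 clk=0 d=1 e=0 h=1 c=0 a=0
t5.Δ4 b=0 g=1 f=0 clk=0 d=1 e=0 h=1 c=0 a=1
t6.Δ0 b=0 g=1 f=0 clk=0 d=1 e=0 h=1 c=0 a=1
t6.Δ1 b=0 g=1 f=0 clk=1 d=1 e=0 h=1 c=0 a=1
t6.Δ2 b=1 g=1 f=0 clk=1 d=1 e=0 h=1 c=0 a=1
t6.Δ3 b=1 g=1 f=0 clk=1 d=1 e=0 h=0 c=0 a=1
t6.Δ4 b=1 g=0 f=0 clk=1 d=1 e=0 h=0 c=0 a=1
t6.Δ5 b=1 g=0 f=0 clk=1 d=1 e=0 h=0 c=0 a=0

4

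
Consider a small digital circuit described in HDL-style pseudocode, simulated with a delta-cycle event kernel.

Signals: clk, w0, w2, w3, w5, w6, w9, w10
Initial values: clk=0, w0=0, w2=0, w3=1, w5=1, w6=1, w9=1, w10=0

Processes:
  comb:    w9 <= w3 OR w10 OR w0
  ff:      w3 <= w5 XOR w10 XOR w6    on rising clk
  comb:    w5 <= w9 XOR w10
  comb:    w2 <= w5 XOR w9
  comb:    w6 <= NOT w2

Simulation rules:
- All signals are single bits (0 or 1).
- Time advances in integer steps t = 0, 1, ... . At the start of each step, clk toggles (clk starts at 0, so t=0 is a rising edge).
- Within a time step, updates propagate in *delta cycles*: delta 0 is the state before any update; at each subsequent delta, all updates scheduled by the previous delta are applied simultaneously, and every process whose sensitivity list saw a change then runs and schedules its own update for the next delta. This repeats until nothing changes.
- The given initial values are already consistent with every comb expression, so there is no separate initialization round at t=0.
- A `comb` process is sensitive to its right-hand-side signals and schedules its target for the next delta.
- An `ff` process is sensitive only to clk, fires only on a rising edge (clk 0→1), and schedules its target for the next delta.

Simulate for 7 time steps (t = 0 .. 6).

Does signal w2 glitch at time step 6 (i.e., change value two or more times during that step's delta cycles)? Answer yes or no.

yes

[bits: w3,w9,clk,w6,w5,w0,w10,w2]
t=0: Δ0=11011000 Δ1=11111000 Δ2=01111000 Δ3=00111000 Δ4=00110001 Δ5=00100000 Δ6=00110000 | 6Δ
t=1: Δ0=00110000 Δ1=00010000 | 1Δ
t=2: Δ0=00010000 Δ1=00110000 Δ2=10110000 Δ3=11110000 Δ4=11111001 Δ5=11101000 Δ6=11111000 | 6Δ
t=3: Δ0=11111000 Δ1=11011000 | 1Δ
t=4: Δ0=11011000 Δ1=11111000 Δ2=01111000 Δ3=00111000 Δ4=00110001 Δ5=00100000 Δ6=00110000 | 6Δ
t=5: Δ0=00110000 Δ1=00010000 | 1Δ
t=6: Δ0=00010000 Δ1=00110000 Δ2=10110000 Δ3=11110000 Δ4=11111001 Δ5=11101000 Δ6=11111000 | 6Δ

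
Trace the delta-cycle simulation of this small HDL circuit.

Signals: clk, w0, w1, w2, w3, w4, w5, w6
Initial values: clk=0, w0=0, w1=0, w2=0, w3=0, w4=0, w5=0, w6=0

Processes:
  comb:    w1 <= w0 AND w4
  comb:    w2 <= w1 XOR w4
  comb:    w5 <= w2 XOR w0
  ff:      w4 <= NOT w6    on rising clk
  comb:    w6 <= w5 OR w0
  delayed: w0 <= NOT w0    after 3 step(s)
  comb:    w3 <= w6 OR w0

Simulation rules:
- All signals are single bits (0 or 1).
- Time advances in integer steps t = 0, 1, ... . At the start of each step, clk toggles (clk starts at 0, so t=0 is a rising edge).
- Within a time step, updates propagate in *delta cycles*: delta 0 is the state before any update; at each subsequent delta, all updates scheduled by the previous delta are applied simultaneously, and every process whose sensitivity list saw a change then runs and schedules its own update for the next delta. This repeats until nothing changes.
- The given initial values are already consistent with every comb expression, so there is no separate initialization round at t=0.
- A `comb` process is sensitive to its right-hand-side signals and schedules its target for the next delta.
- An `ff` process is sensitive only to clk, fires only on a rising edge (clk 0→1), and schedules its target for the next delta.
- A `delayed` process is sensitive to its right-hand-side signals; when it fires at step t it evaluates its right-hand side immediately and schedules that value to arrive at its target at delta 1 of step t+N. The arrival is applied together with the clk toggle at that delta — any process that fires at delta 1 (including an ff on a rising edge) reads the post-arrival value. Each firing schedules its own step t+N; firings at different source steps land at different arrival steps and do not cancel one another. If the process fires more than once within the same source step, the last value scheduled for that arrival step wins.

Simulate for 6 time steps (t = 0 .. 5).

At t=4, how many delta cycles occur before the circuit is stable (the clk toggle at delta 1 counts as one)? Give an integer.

t=0 Δ0: w2=0 w6=0 w1=0 w5=0 w0=0 clk=0 w3=0 w4=0
  Δ1: clk:0→1
  Δ2: w4:0→1
  Δ3: w2:0→1
  Δ4: w5:0→1
  Δ5: w6:0→1
  Δ6: w3:0→1
  (6Δ to stable)
t=1 Δ0: w2=1 w6=1 w1=0 w5=1 w0=0 clk=1 w3=1 w4=1
  Δ1: clk:1→0
  (1Δ to stable)
t=2 Δ0: w2=1 w6=1 w1=0 w5=1 w0=0 clk=0 w3=1 w4=1
  Δ1: clk:0→1
  Δ2: w4:1→0
  Δ3: w2:1→0
  Δ4: w5:1→0
  Δ5: w6:1→0
  Δ6: w3:1→0
  (6Δ to stable)
t=3 Δ0: w2=0 w6=0 w1=0 w5=0 w0=0 clk=1 w3=0 w4=0
  Δ1: clk:1→0
  (1Δ to stable)
t=4 Δ0: w2=0 w6=0 w1=0 w5=0 w0=0 clk=0 w3=0 w4=0
  Δ1: clk:0→1
  Δ2: w4:0→1
  Δ3: w2:0→1
  Δ4: w5:0→1
  Δ5: w6:0→1
  Δ6: w3:0→1
  (6Δ to stable)
t=5 Δ0: w2=1 w6=1 w1=0 w5=1 w0=0 clk=1 w3=1 w4=1
  Δ1: clk:1→0
  (1Δ to stable)

6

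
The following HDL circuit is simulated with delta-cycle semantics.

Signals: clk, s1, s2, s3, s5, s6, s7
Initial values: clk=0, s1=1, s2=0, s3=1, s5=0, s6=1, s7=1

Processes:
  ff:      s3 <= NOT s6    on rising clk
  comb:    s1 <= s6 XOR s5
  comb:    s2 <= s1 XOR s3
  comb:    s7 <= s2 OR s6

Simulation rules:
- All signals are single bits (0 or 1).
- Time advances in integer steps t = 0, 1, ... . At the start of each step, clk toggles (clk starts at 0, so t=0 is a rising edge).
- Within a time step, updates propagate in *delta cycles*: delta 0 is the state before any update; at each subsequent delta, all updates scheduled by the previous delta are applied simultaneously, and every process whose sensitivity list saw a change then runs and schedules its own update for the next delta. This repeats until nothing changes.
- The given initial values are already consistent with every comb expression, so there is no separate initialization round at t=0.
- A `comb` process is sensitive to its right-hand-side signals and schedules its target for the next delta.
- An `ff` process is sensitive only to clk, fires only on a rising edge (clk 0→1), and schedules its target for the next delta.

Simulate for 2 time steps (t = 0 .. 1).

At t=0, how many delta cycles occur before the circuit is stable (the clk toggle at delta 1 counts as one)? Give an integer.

t0.Δ0 s5=0 s2=0 s1=1 s6=1 s7=1 clk=0 s3=1
t0.Δ1 s5=0 s2=0 s1=1 s6=1 s7=1 clk=1 s3=1
t0.Δ2 s5=0 s2=0 s1=1 s6=1 s7=1 clk=1 s3=0
t0.Δ3 s5=0 s2=1 s1=1 s6=1 s7=1 clk=1 s3=0
t1.Δ0 s5=0 s2=1 s1=1 s6=1 s7=1 clk=1 s3=0
t1.Δ1 s5=0 s2=1 s1=1 s6=1 s7=1 clk=0 s3=0

3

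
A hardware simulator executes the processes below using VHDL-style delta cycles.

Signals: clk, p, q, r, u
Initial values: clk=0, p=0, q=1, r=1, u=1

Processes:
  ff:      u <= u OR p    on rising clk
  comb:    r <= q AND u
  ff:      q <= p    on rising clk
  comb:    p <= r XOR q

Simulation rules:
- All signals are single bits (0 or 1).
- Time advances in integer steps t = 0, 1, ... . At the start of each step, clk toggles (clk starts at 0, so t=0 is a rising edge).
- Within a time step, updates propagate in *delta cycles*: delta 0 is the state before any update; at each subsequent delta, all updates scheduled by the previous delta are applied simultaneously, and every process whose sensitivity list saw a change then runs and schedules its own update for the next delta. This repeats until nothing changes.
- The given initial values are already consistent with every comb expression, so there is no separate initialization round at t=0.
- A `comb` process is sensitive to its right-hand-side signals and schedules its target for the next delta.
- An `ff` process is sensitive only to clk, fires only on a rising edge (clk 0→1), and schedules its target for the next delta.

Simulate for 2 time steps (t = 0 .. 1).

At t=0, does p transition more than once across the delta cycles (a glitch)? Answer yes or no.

[bits: u,clk,q,p,r]
t=0: Δ0=10101 Δ1=11101 Δ2=11001 Δ3=11010 Δ4=11000 | 4Δ
t=1: Δ0=11000 Δ1=10000 | 1Δ

yes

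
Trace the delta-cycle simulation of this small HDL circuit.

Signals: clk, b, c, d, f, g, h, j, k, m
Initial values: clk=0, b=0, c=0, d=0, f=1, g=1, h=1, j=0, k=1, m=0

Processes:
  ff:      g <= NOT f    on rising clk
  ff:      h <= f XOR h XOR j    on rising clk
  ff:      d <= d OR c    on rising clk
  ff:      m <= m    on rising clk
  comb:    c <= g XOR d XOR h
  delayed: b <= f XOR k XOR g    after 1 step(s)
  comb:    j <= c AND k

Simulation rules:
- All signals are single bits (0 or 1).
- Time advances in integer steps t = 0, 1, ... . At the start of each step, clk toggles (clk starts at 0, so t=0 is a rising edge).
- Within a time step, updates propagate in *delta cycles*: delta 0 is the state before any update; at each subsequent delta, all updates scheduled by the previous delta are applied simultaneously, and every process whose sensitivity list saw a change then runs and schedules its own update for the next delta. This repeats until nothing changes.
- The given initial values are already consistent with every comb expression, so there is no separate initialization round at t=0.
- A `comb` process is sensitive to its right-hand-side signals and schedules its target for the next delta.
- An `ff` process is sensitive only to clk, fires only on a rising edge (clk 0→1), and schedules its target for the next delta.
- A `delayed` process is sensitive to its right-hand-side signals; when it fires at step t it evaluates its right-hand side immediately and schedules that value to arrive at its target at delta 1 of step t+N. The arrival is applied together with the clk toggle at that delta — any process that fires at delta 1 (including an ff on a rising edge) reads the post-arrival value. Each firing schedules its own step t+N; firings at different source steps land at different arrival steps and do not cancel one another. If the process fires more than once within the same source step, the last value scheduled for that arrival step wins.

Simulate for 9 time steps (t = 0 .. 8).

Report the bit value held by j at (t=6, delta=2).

t0.Δ0 clk=0 b=0 m=0 f=1 k=1 h=1 j=0 g=1 d=0 c=0
t0.Δ1 clk=1 b=0 m=0 f=1 k=1 h=1 j=0 g=1 d=0 c=0
t0.Δ2 clk=1 b=0 m=0 f=1 k=1 h=0 j=0 g=0 d=0 c=0
t1.Δ0 clk=1 b=0 m=0 f=1 k=1 h=0 j=0 g=0 d=0 c=0
t1.Δ1 clk=0 b=0 m=0 f=1 k=1 h=0 j=0 g=0 d=0 c=0
t2.Δ0 clk=0 b=0 m=0 f=1 k=1 h=0 j=0 g=0 d=0 c=0
t2.Δ1 clk=1 b=0 m=0 f=1 k=1 h=0 j=0 g=0 d=0 c=0
t2.Δ2 clk=1 b=0 m=0 f=1 k=1 h=1 j=0 g=0 d=0 c=0
t2.Δ3 clk=1 b=0 m=0 f=1 k=1 h=1 j=0 g=0 d=0 c=1
t2.Δ4 clk=1 b=0 m=0 f=1 k=1 h=1 j=1 g=0 d=0 c=1
t3.Δ0 clk=1 b=0 m=0 f=1 k=1 h=1 j=1 g=0 d=0 c=1
t3.Δ1 clk=0 b=0 m=0 f=1 k=1 h=1 j=1 g=0 d=0 c=1
t4.Δ0 clk=0 b=0 m=0 f=1 k=1 h=1 j=1 g=0 d=0 c=1
t4.Δ1 clk=1 b=0 m=0 f=1 k=1 h=1 j=1 g=0 d=0 c=1
t4.Δ2 clk=1 b=0 m=0 f=1 k=1 h=1 j=1 g=0 d=1 c=1
t4.Δ3 clk=1 b=0 m=0 f=1 k=1 h=1 j=1 g=0 d=1 c=0
t4.Δ4 clk=1 b=0 m=0 f=1 k=1 h=1 j=0 g=0 d=1 c=0
t5.Δ0 clk=1 b=0 m=0 f=1 k=1 h=1 j=0 g=0 d=1 c=0
t5.Δ1 clk=0 b=0 m=0 f=1 k=1 h=1 j=0 g=0 d=1 c=0
t6.Δ0 clk=0 b=0 m=0 f=1 k=1 h=1 j=0 g=0 d=1 c=0
t6.Δ1 clk=1 b=0 m=0 f=1 k=1 h=1 j=0 g=0 d=1 c=0
t6.Δ2 clk=1 b=0 m=0 f=1 k=1 h=0 j=0 g=0 d=1 c=0
t6.Δ3 clk=1 b=0 m=0 f=1 k=1 h=0 j=0 g=0 d=1 c=1
t6.Δ4 clk=1 b=0 m=0 f=1 k=1 h=0 j=1 g=0 d=1 c=1
t7.Δ0 clk=1 b=0 m=0 f=1 k=1 h=0 j=1 g=0 d=1 c=1
t7.Δ1 clk=0 b=0 m=0 f=1 k=1 h=0 j=1 g=0 d=1 c=1
t8.Δ0 clk=0 b=0 m=0 f=1 k=1 h=0 j=1 g=0 d=1 c=1
t8.Δ1 clk=1 b=0 m=0 f=1 k=1 h=0 j=1 g=0 d=1 c=1

0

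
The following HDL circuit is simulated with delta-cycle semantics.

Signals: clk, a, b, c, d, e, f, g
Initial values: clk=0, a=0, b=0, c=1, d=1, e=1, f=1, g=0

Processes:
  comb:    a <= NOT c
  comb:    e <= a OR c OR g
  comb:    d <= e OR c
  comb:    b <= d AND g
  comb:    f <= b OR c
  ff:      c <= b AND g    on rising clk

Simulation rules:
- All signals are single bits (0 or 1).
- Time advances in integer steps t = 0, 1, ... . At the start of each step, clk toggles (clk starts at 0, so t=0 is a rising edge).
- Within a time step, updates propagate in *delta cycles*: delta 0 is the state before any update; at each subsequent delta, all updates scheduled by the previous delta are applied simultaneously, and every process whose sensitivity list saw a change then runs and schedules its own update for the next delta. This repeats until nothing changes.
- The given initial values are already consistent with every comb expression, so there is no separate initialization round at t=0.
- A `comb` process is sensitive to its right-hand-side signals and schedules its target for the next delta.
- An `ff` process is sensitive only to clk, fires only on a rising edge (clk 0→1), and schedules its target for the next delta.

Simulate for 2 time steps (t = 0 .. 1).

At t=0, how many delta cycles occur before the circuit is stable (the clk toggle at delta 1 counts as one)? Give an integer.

t=0 Δ0: f=1 a=0 b=0 c=1 clk=0 g=0 e=1 d=1
  Δ1: clk:0→1
  Δ2: c:1→0
  Δ3: f:1→0, a:0→1, e:1→0
  Δ4: e:0→1, d:1→0
  Δ5: d:0→1
  (5Δ to stable)
t=1 Δ0: f=0 a=1 b=0 c=0 clk=1 g=0 e=1 d=1
  Δ1: clk:1→0
  (1Δ to stable)

5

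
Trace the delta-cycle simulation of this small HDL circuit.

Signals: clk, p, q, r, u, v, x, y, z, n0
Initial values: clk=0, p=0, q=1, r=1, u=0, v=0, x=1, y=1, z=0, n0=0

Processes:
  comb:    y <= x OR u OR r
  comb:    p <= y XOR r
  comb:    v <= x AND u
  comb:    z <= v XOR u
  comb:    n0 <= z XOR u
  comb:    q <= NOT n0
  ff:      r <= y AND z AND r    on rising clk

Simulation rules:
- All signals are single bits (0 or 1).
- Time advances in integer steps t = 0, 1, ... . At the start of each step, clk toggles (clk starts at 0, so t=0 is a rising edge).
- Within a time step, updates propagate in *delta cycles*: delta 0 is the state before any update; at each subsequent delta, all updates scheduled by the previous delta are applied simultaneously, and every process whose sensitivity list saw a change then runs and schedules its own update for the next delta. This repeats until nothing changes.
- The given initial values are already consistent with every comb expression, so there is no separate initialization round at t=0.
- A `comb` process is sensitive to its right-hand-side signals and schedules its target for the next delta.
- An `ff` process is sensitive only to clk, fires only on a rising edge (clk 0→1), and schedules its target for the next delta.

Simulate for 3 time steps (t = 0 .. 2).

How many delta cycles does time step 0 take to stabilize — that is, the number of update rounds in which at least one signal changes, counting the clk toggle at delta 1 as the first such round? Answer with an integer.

3

[bits: n0,v,x,q,y,p,u,clk,z,r]
t=0: Δ0=0011100001 Δ1=0011100101 Δ2=0011100100 Δ3=0011110100 | 3Δ
t=1: Δ0=0011110100 Δ1=0011110000 | 1Δ
t=2: Δ0=0011110000 Δ1=0011110100 | 1Δ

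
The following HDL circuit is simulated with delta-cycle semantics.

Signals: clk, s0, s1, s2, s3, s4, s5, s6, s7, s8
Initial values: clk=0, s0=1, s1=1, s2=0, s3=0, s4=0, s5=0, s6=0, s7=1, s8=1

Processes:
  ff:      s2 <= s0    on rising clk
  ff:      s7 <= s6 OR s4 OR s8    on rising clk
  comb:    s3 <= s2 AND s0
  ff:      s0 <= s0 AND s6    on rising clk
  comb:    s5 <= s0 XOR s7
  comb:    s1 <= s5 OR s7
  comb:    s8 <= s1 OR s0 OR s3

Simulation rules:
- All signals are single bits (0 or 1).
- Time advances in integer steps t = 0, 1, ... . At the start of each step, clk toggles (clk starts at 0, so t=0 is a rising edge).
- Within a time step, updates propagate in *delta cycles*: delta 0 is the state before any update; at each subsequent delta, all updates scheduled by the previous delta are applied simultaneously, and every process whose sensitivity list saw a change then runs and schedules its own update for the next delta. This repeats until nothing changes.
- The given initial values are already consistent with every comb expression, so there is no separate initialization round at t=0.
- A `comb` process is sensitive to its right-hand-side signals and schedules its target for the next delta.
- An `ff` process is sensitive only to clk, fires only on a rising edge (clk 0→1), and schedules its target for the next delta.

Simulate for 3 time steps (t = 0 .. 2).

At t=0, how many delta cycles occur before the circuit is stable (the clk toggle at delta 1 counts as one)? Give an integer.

[bits: s0,s8,s6,clk,s7,s2,s1,s4,s5,s3]
t=0: Δ0=1100101000 Δ1=1101101000 Δ2=0101111000 Δ3=0101111010 | 3Δ
t=1: Δ0=0101111010 Δ1=0100111010 | 1Δ
t=2: Δ0=0100111010 Δ1=0101111010 Δ2=0101101010 | 2Δ

3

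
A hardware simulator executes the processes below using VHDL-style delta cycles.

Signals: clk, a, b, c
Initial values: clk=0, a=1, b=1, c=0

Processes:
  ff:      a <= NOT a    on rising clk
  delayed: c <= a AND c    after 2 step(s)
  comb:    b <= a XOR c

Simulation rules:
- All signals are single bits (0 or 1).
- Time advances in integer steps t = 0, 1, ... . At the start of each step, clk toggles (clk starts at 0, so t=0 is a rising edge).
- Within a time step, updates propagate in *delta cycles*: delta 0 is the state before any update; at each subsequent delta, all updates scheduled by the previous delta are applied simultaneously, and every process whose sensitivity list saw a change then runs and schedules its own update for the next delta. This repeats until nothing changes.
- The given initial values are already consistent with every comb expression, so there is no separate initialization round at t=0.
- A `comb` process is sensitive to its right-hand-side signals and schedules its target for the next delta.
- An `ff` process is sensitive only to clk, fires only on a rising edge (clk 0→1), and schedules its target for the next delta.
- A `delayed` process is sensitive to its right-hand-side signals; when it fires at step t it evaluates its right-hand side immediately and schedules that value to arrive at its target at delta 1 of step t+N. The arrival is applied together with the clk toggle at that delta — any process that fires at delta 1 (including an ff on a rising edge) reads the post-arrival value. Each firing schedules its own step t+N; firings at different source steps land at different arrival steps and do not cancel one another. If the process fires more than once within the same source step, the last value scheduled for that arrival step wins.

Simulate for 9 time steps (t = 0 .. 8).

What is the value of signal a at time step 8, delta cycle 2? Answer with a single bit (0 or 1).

t=0 Δ0: b=1 c=0 clk=0 a=1
  Δ1: clk:0→1
  Δ2: a:1→0
  Δ3: b:1→0
  (3Δ to stable)
t=1 Δ0: b=0 c=0 clk=1 a=0
  Δ1: clk:1→0
  (1Δ to stable)
t=2 Δ0: b=0 c=0 clk=0 a=0
  Δ1: clk:0→1
  Δ2: a:0→1
  Δ3: b:0→1
  (3Δ to stable)
t=3 Δ0: b=1 c=0 clk=1 a=1
  Δ1: clk:1→0
  (1Δ to stable)
t=4 Δ0: b=1 c=0 clk=0 a=1
  Δ1: clk:0→1
  Δ2: a:1→0
  Δ3: b:1→0
  (3Δ to stable)
t=5 Δ0: b=0 c=0 clk=1 a=0
  Δ1: clk:1→0
  (1Δ to stable)
t=6 Δ0: b=0 c=0 clk=0 a=0
  Δ1: clk:0→1
  Δ2: a:0→1
  Δ3: b:0→1
  (3Δ to stable)
t=7 Δ0: b=1 c=0 clk=1 a=1
  Δ1: clk:1→0
  (1Δ to stable)
t=8 Δ0: b=1 c=0 clk=0 a=1
  Δ1: clk:0→1
  Δ2: a:1→0
  Δ3: b:1→0
  (3Δ to stable)

0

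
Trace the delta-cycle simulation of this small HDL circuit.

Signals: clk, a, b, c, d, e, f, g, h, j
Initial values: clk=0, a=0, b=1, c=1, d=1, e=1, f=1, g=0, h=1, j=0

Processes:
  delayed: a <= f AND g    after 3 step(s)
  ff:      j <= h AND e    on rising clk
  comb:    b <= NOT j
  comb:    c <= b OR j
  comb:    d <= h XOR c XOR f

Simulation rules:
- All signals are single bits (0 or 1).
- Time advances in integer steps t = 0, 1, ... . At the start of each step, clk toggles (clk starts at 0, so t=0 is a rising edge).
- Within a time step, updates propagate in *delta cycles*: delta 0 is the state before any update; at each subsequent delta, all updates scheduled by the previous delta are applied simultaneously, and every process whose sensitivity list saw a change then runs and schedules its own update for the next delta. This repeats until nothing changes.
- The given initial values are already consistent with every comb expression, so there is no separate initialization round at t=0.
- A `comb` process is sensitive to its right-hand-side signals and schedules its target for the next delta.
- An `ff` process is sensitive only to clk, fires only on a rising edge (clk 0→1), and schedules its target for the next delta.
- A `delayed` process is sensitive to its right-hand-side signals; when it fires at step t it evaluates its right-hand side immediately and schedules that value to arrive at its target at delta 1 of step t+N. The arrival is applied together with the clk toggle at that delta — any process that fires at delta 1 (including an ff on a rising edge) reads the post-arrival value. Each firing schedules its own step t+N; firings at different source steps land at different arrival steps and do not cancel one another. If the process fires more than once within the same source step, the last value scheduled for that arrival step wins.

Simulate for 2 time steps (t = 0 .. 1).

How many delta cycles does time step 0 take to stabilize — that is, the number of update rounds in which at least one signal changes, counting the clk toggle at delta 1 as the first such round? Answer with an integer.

t0.Δ0 e=1 b=1 c=1 clk=0 d=1 h=1 a=0 f=1 j=0 g=0
t0.Δ1 e=1 b=1 c=1 clk=1 d=1 h=1 a=0 f=1 j=0 g=0
t0.Δ2 e=1 b=1 c=1 clk=1 d=1 h=1 a=0 f=1 j=1 g=0
t0.Δ3 e=1 b=0 c=1 clk=1 d=1 h=1 a=0 f=1 j=1 g=0
t1.Δ0 e=1 b=0 c=1 clk=1 d=1 h=1 a=0 f=1 j=1 g=0
t1.Δ1 e=1 b=0 c=1 clk=0 d=1 h=1 a=0 f=1 j=1 g=0

3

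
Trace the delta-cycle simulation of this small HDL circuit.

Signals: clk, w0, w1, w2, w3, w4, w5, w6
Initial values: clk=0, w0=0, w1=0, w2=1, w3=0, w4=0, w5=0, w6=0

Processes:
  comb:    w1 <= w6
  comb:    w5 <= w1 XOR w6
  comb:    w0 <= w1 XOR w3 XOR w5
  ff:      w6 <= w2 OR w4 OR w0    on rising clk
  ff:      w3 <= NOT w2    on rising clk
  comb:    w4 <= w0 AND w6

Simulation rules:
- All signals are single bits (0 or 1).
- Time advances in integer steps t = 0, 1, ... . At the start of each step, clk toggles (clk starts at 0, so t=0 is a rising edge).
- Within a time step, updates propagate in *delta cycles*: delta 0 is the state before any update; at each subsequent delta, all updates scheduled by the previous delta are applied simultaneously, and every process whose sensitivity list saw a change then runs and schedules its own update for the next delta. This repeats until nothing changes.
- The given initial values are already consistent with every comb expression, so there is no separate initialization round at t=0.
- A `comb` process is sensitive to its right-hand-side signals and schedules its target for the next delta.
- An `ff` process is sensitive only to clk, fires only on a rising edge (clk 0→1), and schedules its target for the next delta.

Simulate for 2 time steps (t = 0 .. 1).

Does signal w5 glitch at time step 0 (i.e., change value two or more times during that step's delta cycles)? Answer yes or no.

[bits: w3,clk,w2,w0,w6,w1,w4,w5]
t=0: Δ0=00100000 Δ1=01100000 Δ2=01101000 Δ3=01101101 Δ4=01101100 Δ5=01111100 Δ6=01111110 | 6Δ
t=1: Δ0=01111110 Δ1=00111110 | 1Δ

yes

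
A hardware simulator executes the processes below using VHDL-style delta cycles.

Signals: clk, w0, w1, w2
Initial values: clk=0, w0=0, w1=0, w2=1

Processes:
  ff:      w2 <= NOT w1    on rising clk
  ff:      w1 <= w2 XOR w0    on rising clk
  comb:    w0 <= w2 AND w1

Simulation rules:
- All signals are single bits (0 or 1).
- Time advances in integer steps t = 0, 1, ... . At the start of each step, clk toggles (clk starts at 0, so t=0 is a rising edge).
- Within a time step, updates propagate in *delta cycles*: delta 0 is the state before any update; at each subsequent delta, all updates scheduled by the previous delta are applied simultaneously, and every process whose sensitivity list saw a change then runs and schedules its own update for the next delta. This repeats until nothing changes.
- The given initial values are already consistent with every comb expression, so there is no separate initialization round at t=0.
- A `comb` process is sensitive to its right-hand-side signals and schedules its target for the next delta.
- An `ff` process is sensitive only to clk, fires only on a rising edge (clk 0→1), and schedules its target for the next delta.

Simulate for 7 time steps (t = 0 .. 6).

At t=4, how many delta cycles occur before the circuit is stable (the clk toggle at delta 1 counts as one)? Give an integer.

2

[bits: w1,w0,clk,w2]
t=0: Δ0=0001 Δ1=0011 Δ2=1011 Δ3=1111 | 3Δ
t=1: Δ0=1111 Δ1=1101 | 1Δ
t=2: Δ0=1101 Δ1=1111 Δ2=0110 Δ3=0010 | 3Δ
t=3: Δ0=0010 Δ1=0000 | 1Δ
t=4: Δ0=0000 Δ1=0010 Δ2=0011 | 2Δ
t=5: Δ0=0011 Δ1=0001 | 1Δ
t=6: Δ0=0001 Δ1=0011 Δ2=1011 Δ3=1111 | 3Δ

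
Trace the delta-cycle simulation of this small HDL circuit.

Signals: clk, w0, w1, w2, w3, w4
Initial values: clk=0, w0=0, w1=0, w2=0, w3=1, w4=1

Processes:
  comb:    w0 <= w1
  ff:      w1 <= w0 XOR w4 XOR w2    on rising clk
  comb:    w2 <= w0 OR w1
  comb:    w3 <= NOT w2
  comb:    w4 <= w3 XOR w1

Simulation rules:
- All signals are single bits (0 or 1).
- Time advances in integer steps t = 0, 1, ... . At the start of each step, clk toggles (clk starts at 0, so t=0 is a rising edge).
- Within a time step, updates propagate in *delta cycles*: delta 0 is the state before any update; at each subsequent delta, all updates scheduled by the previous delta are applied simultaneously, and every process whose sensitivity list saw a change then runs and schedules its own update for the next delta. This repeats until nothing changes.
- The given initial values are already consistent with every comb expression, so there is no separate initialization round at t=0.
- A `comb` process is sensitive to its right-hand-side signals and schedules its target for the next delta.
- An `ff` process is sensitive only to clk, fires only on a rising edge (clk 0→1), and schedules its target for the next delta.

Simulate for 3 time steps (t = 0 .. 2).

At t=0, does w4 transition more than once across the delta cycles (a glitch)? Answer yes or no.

t=0 Δ0: w4=1 w1=0 w2=0 clk=0 w0=0 w3=1
  Δ1: clk:0→1
  Δ2: w1:0→1
  Δ3: w4:1→0, w2:0→1, w0:0→1
  Δ4: w3:1→0
  Δ5: w4:0→1
  (5Δ to stable)
t=1 Δ0: w4=1 w1=1 w2=1 clk=1 w0=1 w3=0
  Δ1: clk:1→0
  (1Δ to stable)
t=2 Δ0: w4=1 w1=1 w2=1 clk=0 w0=1 w3=0
  Δ1: clk:0→1
  (1Δ to stable)

yes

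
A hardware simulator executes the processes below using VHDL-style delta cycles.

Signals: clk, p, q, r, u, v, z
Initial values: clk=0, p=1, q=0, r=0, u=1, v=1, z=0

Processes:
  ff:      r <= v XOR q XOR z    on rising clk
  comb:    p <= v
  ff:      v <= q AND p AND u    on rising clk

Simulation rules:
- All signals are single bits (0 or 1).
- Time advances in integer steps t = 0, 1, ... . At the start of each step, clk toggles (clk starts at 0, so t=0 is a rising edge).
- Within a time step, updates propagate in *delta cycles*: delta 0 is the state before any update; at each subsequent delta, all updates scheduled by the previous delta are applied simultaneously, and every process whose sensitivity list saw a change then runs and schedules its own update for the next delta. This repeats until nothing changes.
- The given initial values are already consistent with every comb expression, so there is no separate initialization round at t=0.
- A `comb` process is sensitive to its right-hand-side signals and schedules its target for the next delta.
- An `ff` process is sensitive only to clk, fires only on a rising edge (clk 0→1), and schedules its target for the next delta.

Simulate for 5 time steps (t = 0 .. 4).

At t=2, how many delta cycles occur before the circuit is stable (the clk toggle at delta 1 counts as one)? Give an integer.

[bits: q,r,p,clk,u,v,z]
t=0: Δ0=0010110 Δ1=0011110 Δ2=0111100 Δ3=0101100 | 3Δ
t=1: Δ0=0101100 Δ1=0100100 | 1Δ
t=2: Δ0=0100100 Δ1=0101100 Δ2=0001100 | 2Δ
t=3: Δ0=0001100 Δ1=0000100 | 1Δ
t=4: Δ0=0000100 Δ1=0001100 | 1Δ

2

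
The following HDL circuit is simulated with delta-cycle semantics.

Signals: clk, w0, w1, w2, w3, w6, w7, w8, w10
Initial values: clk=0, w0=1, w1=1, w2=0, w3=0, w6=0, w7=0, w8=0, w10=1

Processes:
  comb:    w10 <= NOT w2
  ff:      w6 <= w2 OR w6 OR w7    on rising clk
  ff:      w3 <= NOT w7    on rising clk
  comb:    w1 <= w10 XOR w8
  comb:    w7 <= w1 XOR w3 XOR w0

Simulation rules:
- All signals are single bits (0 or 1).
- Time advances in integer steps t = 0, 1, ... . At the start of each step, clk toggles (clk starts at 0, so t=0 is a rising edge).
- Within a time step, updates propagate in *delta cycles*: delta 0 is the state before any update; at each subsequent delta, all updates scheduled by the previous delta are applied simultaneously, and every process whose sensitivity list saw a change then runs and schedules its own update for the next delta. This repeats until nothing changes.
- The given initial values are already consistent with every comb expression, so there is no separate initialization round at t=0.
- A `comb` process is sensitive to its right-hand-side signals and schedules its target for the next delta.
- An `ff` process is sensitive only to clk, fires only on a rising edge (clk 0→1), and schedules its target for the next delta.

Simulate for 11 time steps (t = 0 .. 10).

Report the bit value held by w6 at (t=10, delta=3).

1

t=0 Δ0: w3=0 w8=0 w6=0 w10=1 w1=1 w0=1 clk=0 w7=0 w2=0
  Δ1: clk:0→1
  Δ2: w3:0→1
  Δ3: w7:0→1
  (3Δ to stable)
t=1 Δ0: w3=1 w8=0 w6=0 w10=1 w1=1 w0=1 clk=1 w7=1 w2=0
  Δ1: clk:1→0
  (1Δ to stable)
t=2 Δ0: w3=1 w8=0 w6=0 w10=1 w1=1 w0=1 clk=0 w7=1 w2=0
  Δ1: clk:0→1
  Δ2: w3:1→0, w6:0→1
  Δ3: w7:1→0
  (3Δ to stable)
t=3 Δ0: w3=0 w8=0 w6=1 w10=1 w1=1 w0=1 clk=1 w7=0 w2=0
  Δ1: clk:1→0
  (1Δ to stable)
t=4 Δ0: w3=0 w8=0 w6=1 w10=1 w1=1 w0=1 clk=0 w7=0 w2=0
  Δ1: clk:0→1
  Δ2: w3:0→1
  Δ3: w7:0→1
  (3Δ to stable)
t=5 Δ0: w3=1 w8=0 w6=1 w10=1 w1=1 w0=1 clk=1 w7=1 w2=0
  Δ1: clk:1→0
  (1Δ to stable)
t=6 Δ0: w3=1 w8=0 w6=1 w10=1 w1=1 w0=1 clk=0 w7=1 w2=0
  Δ1: clk:0→1
  Δ2: w3:1→0
  Δ3: w7:1→0
  (3Δ to stable)
t=7 Δ0: w3=0 w8=0 w6=1 w10=1 w1=1 w0=1 clk=1 w7=0 w2=0
  Δ1: clk:1→0
  (1Δ to stable)
t=8 Δ0: w3=0 w8=0 w6=1 w10=1 w1=1 w0=1 clk=0 w7=0 w2=0
  Δ1: clk:0→1
  Δ2: w3:0→1
  Δ3: w7:0→1
  (3Δ to stable)
t=9 Δ0: w3=1 w8=0 w6=1 w10=1 w1=1 w0=1 clk=1 w7=1 w2=0
  Δ1: clk:1→0
  (1Δ to stable)
t=10 Δ0: w3=1 w8=0 w6=1 w10=1 w1=1 w0=1 clk=0 w7=1 w2=0
  Δ1: clk:0→1
  Δ2: w3:1→0
  Δ3: w7:1→0
  (3Δ to stable)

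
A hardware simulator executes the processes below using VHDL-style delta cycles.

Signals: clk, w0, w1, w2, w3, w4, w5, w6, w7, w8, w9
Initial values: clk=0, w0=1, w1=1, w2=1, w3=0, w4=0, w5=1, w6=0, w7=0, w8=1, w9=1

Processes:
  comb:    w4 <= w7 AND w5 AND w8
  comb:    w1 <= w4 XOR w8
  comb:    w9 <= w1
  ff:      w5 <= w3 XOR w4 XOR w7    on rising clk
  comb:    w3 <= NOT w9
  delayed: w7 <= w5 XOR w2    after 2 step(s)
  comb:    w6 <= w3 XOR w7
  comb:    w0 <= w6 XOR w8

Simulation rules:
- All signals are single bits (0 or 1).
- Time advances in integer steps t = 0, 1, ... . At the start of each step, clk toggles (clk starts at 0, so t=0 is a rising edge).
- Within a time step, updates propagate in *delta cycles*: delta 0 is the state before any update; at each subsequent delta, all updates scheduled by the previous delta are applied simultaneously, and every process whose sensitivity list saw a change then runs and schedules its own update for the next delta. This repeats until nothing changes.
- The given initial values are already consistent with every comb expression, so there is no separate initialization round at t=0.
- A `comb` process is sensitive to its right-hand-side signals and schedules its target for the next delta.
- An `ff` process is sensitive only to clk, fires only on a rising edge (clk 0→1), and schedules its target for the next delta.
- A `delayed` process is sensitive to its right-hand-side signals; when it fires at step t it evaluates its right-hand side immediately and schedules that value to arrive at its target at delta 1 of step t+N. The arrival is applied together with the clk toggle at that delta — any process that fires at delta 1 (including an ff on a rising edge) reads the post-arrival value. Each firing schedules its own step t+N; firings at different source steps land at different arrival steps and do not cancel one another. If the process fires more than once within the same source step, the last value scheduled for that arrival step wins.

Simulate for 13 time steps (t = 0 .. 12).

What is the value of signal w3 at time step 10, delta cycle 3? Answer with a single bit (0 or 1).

0

t0.Δ0 w0=1 w3=0 w9=1 w2=1 w7=0 w8=1 w4=0 w6=0 clk=0 w5=1 w1=1
t0.Δ1 w0=1 w3=0 w9=1 w2=1 w7=0 w8=1 w4=0 w6=0 clk=1 w5=1 w1=1
t0.Δ2 w0=1 w3=0 w9=1 w2=1 w7=0 w8=1 w4=0 w6=0 clk=1 w5=0 w1=1
t1.Δ0 w0=1 w3=0 w9=1 w2=1 w7=0 w8=1 w4=0 w6=0 clk=1 w5=0 w1=1
t1.Δ1 w0=1 w3=0 w9=1 w2=1 w7=0 w8=1 w4=0 w6=0 clk=0 w5=0 w1=1
t2.Δ0 w0=1 w3=0 w9=1 w2=1 w7=0 w8=1 w4=0 w6=0 clk=0 w5=0 w1=1
t2.Δ1 w0=1 w3=0 w9=1 w2=1 w7=1 w8=1 w4=0 w6=0 clk=1 w5=0 w1=1
t2.Δ2 w0=1 w3=0 w9=1 w2=1 w7=1 w8=1 w4=0 w6=1 clk=1 w5=1 w1=1
t2.Δ3 w0=0 w3=0 w9=1 w2=1 w7=1 w8=1 w4=1 w6=1 clk=1 w5=1 w1=1
t2.Δ4 w0=0 w3=0 w9=1 w2=1 w7=1 w8=1 w4=1 w6=1 clk=1 w5=1 w1=0
t2.Δ5 w0=0 w3=0 w9=0 w2=1 w7=1 w8=1 w4=1 w6=1 clk=1 w5=1 w1=0
t2.Δ6 w0=0 w3=1 w9=0 w2=1 w7=1 w8=1 w4=1 w6=1 clk=1 w5=1 w1=0
t2.Δ7 w0=0 w3=1 w9=0 w2=1 w7=1 w8=1 w4=1 w6=0 clk=1 w5=1 w1=0
t2.Δ8 w0=1 w3=1 w9=0 w2=1 w7=1 w8=1 w4=1 w6=0 clk=1 w5=1 w1=0
t3.Δ0 w0=1 w3=1 w9=0 w2=1 w7=1 w8=1 w4=1 w6=0 clk=1 w5=1 w1=0
t3.Δ1 w0=1 w3=1 w9=0 w2=1 w7=1 w8=1 w4=1 w6=0 clk=0 w5=1 w1=0
t4.Δ0 w0=1 w3=1 w9=0 w2=1 w7=1 w8=1 w4=1 w6=0 clk=0 w5=1 w1=0
t4.Δ1 w0=1 w3=1 w9=0 w2=1 w7=0 w8=1 w4=1 w6=0 clk=1 w5=1 w1=0
t4.Δ2 w0=1 w3=1 w9=0 w2=1 w7=0 w8=1 w4=0 w6=1 clk=1 w5=0 w1=0
t4.Δ3 w0=0 w3=1 w9=0 w2=1 w7=0 w8=1 w4=0 w6=1 clk=1 w5=0 w1=1
t4.Δ4 w0=0 w3=1 w9=1 w2=1 w7=0 w8=1 w4=0 w6=1 clk=1 w5=0 w1=1
t4.Δ5 w0=0 w3=0 w9=1 w2=1 w7=0 w8=1 w4=0 w6=1 clk=1 w5=0 w1=1
t4.Δ6 w0=0 w3=0 w9=1 w2=1 w7=0 w8=1 w4=0 w6=0 clk=1 w5=0 w1=1
t4.Δ7 w0=1 w3=0 w9=1 w2=1 w7=0 w8=1 w4=0 w6=0 clk=1 w5=0 w1=1
t5.Δ0 w0=1 w3=0 w9=1 w2=1 w7=0 w8=1 w4=0 w6=0 clk=1 w5=0 w1=1
t5.Δ1 w0=1 w3=0 w9=1 w2=1 w7=0 w8=1 w4=0 w6=0 clk=0 w5=0 w1=1
t6.Δ0 w0=1 w3=0 w9=1 w2=1 w7=0 w8=1 w4=0 w6=0 clk=0 w5=0 w1=1
t6.Δ1 w0=1 w3=0 w9=1 w2=1 w7=1 w8=1 w4=0 w6=0 clk=1 w5=0 w1=1
t6.Δ2 w0=1 w3=0 w9=1 w2=1 w7=1 w8=1 w4=0 w6=1 clk=1 w5=1 w1=1
t6.Δ3 w0=0 w3=0 w9=1 w2=1 w7=1 w8=1 w4=1 w6=1 clk=1 w5=1 w1=1
t6.Δ4 w0=0 w3=0 w9=1 w2=1 w7=1 w8=1 w4=1 w6=1 clk=1 w5=1 w1=0
t6.Δ5 w0=0 w3=0 w9=0 w2=1 w7=1 w8=1 w4=1 w6=1 clk=1 w5=1 w1=0
t6.Δ6 w0=0 w3=1 w9=0 w2=1 w7=1 w8=1 w4=1 w6=1 clk=1 w5=1 w1=0
t6.Δ7 w0=0 w3=1 w9=0 w2=1 w7=1 w8=1 w4=1 w6=0 clk=1 w5=1 w1=0
t6.Δ8 w0=1 w3=1 w9=0 w2=1 w7=1 w8=1 w4=1 w6=0 clk=1 w5=1 w1=0
t7.Δ0 w0=1 w3=1 w9=0 w2=1 w7=1 w8=1 w4=1 w6=0 clk=1 w5=1 w1=0
t7.Δ1 w0=1 w3=1 w9=0 w2=1 w7=1 w8=1 w4=1 w6=0 clk=0 w5=1 w1=0
t8.Δ0 w0=1 w3=1 w9=0 w2=1 w7=1 w8=1 w4=1 w6=0 clk=0 w5=1 w1=0
t8.Δ1 w0=1 w3=1 w9=0 w2=1 w7=0 w8=1 w4=1 w6=0 clk=1 w5=1 w1=0
t8.Δ2 w0=1 w3=1 w9=0 w2=1 w7=0 w8=1 w4=0 w6=1 clk=1 w5=0 w1=0
t8.Δ3 w0=0 w3=1 w9=0 w2=1 w7=0 w8=1 w4=0 w6=1 clk=1 w5=0 w1=1
t8.Δ4 w0=0 w3=1 w9=1 w2=1 w7=0 w8=1 w4=0 w6=1 clk=1 w5=0 w1=1
t8.Δ5 w0=0 w3=0 w9=1 w2=1 w7=0 w8=1 w4=0 w6=1 clk=1 w5=0 w1=1
t8.Δ6 w0=0 w3=0 w9=1 w2=1 w7=0 w8=1 w4=0 w6=0 clk=1 w5=0 w1=1
t8.Δ7 w0=1 w3=0 w9=1 w2=1 w7=0 w8=1 w4=0 w6=0 clk=1 w5=0 w1=1
t9.Δ0 w0=1 w3=0 w9=1 w2=1 w7=0 w8=1 w4=0 w6=0 clk=1 w5=0 w1=1
t9.Δ1 w0=1 w3=0 w9=1 w2=1 w7=0 w8=1 w4=0 w6=0 clk=0 w5=0 w1=1
t10.Δ0 w0=1 w3=0 w9=1 w2=1 w7=0 w8=1 w4=0 w6=0 clk=0 w5=0 w1=1
t10.Δ1 w0=1 w3=0 w9=1 w2=1 w7=1 w8=1 w4=0 w6=0 clk=1 w5=0 w1=1
t10.Δ2 w0=1 w3=0 w9=1 w2=1 w7=1 w8=1 w4=0 w6=1 clk=1 w5=1 w1=1
t10.Δ3 w0=0 w3=0 w9=1 w2=1 w7=1 w8=1 w4=1 w6=1 clk=1 w5=1 w1=1
t10.Δ4 w0=0 w3=0 w9=1 w2=1 w7=1 w8=1 w4=1 w6=1 clk=1 w5=1 w1=0
t10.Δ5 w0=0 w3=0 w9=0 w2=1 w7=1 w8=1 w4=1 w6=1 clk=1 w5=1 w1=0
t10.Δ6 w0=0 w3=1 w9=0 w2=1 w7=1 w8=1 w4=1 w6=1 clk=1 w5=1 w1=0
t10.Δ7 w0=0 w3=1 w9=0 w2=1 w7=1 w8=1 w4=1 w6=0 clk=1 w5=1 w1=0
t10.Δ8 w0=1 w3=1 w9=0 w2=1 w7=1 w8=1 w4=1 w6=0 clk=1 w5=1 w1=0
t11.Δ0 w0=1 w3=1 w9=0 w2=1 w7=1 w8=1 w4=1 w6=0 clk=1 w5=1 w1=0
t11.Δ1 w0=1 w3=1 w9=0 w2=1 w7=1 w8=1 w4=1 w6=0 clk=0 w5=1 w1=0
t12.Δ0 w0=1 w3=1 w9=0 w2=1 w7=1 w8=1 w4=1 w6=0 clk=0 w5=1 w1=0
t12.Δ1 w0=1 w3=1 w9=0 w2=1 w7=0 w8=1 w4=1 w6=0 clk=1 w5=1 w1=0
t12.Δ2 w0=1 w3=1 w9=0 w2=1 w7=0 w8=1 w4=0 w6=1 clk=1 w5=0 w1=0
t12.Δ3 w0=0 w3=1 w9=0 w2=1 w7=0 w8=1 w4=0 w6=1 clk=1 w5=0 w1=1
t12.Δ4 w0=0 w3=1 w9=1 w2=1 w7=0 w8=1 w4=0 w6=1 clk=1 w5=0 w1=1
t12.Δ5 w0=0 w3=0 w9=1 w2=1 w7=0 w8=1 w4=0 w6=1 clk=1 w5=0 w1=1
t12.Δ6 w0=0 w3=0 w9=1 w2=1 w7=0 w8=1 w4=0 w6=0 clk=1 w5=0 w1=1
t12.Δ7 w0=1 w3=0 w9=1 w2=1 w7=0 w8=1 w4=0 w6=0 clk=1 w5=0 w1=1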